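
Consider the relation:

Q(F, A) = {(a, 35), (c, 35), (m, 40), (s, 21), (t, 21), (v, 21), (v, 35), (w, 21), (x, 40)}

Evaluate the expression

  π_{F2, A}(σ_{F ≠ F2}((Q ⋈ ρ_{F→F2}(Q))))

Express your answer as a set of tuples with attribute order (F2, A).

{(a, 35), (c, 35), (m, 40), (s, 21), (t, 21), (v, 21), (v, 35), (w, 21), (x, 40)}

ρ[F→F2]: schema becomes (F2, A); tuples unchanged.
Joining Q and ρ_{F→F2}(Q) on A yields {(a, 35, a), (a, 35, c), (a, 35, v), (c, 35, a), (c, 35, c), (c, 35, v), (m, 40, m), (m, 40, x), (s, 21, s), (s, 21, t), (s, 21, v), (s, 21, w), (t, 21, s), (t, 21, t), (t, 21, v), (t, 21, w), (v, 21, s), (v, 21, t), (v, 21, v), (v, 21, w), (v, 35, a), (v, 35, c), (v, 35, v), (w, 21, s), (w, 21, t), (w, 21, v), (w, 21, w), (x, 40, m), (x, 40, x)}.
Apply σ_{F ≠ F2}; surviving tuples: {(a, 35, c), (a, 35, v), (c, 35, a), (c, 35, v), (m, 40, x), (s, 21, t), (s, 21, v), (s, 21, w), (t, 21, s), (t, 21, v), (t, 21, w), (v, 21, s), (v, 21, t), (v, 21, w), (v, 35, a), (v, 35, c), (w, 21, s), (w, 21, t), (w, 21, v), (x, 40, m)}
Projecting to F2, A (11 duplicate(s) eliminated): {(a, 35), (c, 35), (m, 40), (s, 21), (t, 21), (v, 21), (v, 35), (w, 21), (x, 40)}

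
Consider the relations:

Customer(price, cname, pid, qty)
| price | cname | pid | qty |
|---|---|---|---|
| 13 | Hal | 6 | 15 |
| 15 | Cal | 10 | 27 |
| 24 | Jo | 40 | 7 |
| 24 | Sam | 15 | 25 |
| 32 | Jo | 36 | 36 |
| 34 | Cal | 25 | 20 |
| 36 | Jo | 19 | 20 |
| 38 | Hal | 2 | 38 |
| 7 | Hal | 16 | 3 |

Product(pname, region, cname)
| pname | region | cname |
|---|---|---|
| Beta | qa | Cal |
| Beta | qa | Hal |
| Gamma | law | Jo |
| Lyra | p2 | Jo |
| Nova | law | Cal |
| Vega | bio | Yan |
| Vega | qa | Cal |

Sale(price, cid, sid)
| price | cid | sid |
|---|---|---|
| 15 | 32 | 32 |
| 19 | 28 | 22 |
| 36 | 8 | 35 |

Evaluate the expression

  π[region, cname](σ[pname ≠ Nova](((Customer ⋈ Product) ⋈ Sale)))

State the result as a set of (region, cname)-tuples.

{(law, Jo), (p2, Jo), (qa, Cal)}

Joining Customer and Product on cname yields {(13, Hal, 6, 15, Beta, qa), (15, Cal, 10, 27, Beta, qa), (15, Cal, 10, 27, Nova, law), (15, Cal, 10, 27, Vega, qa), (24, Jo, 40, 7, Gamma, law), (24, Jo, 40, 7, Lyra, p2), (32, Jo, 36, 36, Gamma, law), (32, Jo, 36, 36, Lyra, p2), (34, Cal, 25, 20, Beta, qa), (34, Cal, 25, 20, Nova, law), (34, Cal, 25, 20, Vega, qa), (36, Jo, 19, 20, Gamma, law), (36, Jo, 19, 20, Lyra, p2), (38, Hal, 2, 38, Beta, qa), (7, Hal, 16, 3, Beta, qa)}.
Joining (Customer ⋈ Product) and Sale on price yields {(15, Cal, 10, 27, Beta, qa, 32, 32), (15, Cal, 10, 27, Nova, law, 32, 32), (15, Cal, 10, 27, Vega, qa, 32, 32), (36, Jo, 19, 20, Gamma, law, 8, 35), (36, Jo, 19, 20, Lyra, p2, 8, 35)}.
Filtering on pname ≠ Nova leaves {(15, Cal, 10, 27, Beta, qa, 32, 32), (15, Cal, 10, 27, Vega, qa, 32, 32), (36, Jo, 19, 20, Gamma, law, 8, 35), (36, Jo, 19, 20, Lyra, p2, 8, 35)}.
π[region, cname]: project onto (region, cname) (1 duplicate(s) eliminated) → {(law, Jo), (p2, Jo), (qa, Cal)}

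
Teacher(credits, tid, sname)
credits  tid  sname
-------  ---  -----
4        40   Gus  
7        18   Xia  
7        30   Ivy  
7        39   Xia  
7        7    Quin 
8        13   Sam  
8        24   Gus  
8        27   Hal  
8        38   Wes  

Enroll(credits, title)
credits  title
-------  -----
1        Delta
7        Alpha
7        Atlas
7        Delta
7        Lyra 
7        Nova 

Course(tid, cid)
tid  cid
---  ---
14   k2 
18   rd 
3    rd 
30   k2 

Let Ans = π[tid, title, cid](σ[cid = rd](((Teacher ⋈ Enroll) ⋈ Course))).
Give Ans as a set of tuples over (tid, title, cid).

Teacher ⋈ Enroll (natural join on credits): {(7, 18, Xia, Alpha), (7, 18, Xia, Atlas), (7, 18, Xia, Delta), (7, 18, Xia, Lyra), (7, 18, Xia, Nova), (7, 30, Ivy, Alpha), (7, 30, Ivy, Atlas), (7, 30, Ivy, Delta), (7, 30, Ivy, Lyra), (7, 30, Ivy, Nova), (7, 39, Xia, Alpha), (7, 39, Xia, Atlas), (7, 39, Xia, Delta), (7, 39, Xia, Lyra), (7, 39, Xia, Nova), (7, 7, Quin, Alpha), (7, 7, Quin, Atlas), (7, 7, Quin, Delta), (7, 7, Quin, Lyra), (7, 7, Quin, Nova)}
(Teacher ⋈ Enroll) ⋈ Course (natural join on tid): {(7, 18, Xia, Alpha, rd), (7, 18, Xia, Atlas, rd), (7, 18, Xia, Delta, rd), (7, 18, Xia, Lyra, rd), (7, 18, Xia, Nova, rd), (7, 30, Ivy, Alpha, k2), (7, 30, Ivy, Atlas, k2), (7, 30, Ivy, Delta, k2), (7, 30, Ivy, Lyra, k2), (7, 30, Ivy, Nova, k2)}
Selection cid = rd: {(7, 18, Xia, Alpha, rd), (7, 18, Xia, Atlas, rd), (7, 18, Xia, Delta, rd), (7, 18, Xia, Lyra, rd), (7, 18, Xia, Nova, rd)}
Projecting to tid, title, cid: {(18, Alpha, rd), (18, Atlas, rd), (18, Delta, rd), (18, Lyra, rd), (18, Nova, rd)}

{(18, Alpha, rd), (18, Atlas, rd), (18, Delta, rd), (18, Lyra, rd), (18, Nova, rd)}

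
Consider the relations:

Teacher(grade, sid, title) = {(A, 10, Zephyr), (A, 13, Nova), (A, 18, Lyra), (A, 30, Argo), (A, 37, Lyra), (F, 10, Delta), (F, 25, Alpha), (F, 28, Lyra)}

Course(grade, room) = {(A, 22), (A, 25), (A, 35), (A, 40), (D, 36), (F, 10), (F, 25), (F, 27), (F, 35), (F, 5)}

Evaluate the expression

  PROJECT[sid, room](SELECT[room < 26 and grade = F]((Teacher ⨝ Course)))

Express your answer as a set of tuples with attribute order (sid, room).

Natural join on grade: {(A, 10, Zephyr, 22), (A, 10, Zephyr, 25), (A, 10, Zephyr, 35), (A, 10, Zephyr, 40), (A, 13, Nova, 22), (A, 13, Nova, 25), (A, 13, Nova, 35), (A, 13, Nova, 40), (A, 18, Lyra, 22), (A, 18, Lyra, 25), (A, 18, Lyra, 35), (A, 18, Lyra, 40), (A, 30, Argo, 22), (A, 30, Argo, 25), (A, 30, Argo, 35), (A, 30, Argo, 40), (A, 37, Lyra, 22), (A, 37, Lyra, 25), (A, 37, Lyra, 35), (A, 37, Lyra, 40), (F, 10, Delta, 10), (F, 10, Delta, 25), (F, 10, Delta, 27), (F, 10, Delta, 35), (F, 10, Delta, 5), (F, 25, Alpha, 10), (F, 25, Alpha, 25), (F, 25, Alpha, 27), (F, 25, Alpha, 35), (F, 25, Alpha, 5), (F, 28, Lyra, 10), (F, 28, Lyra, 25), (F, 28, Lyra, 27), (F, 28, Lyra, 35), (F, 28, Lyra, 5)}
Selection room < 26 and grade = F: {(F, 10, Delta, 10), (F, 10, Delta, 25), (F, 10, Delta, 5), (F, 25, Alpha, 10), (F, 25, Alpha, 25), (F, 25, Alpha, 5), (F, 28, Lyra, 10), (F, 28, Lyra, 25), (F, 28, Lyra, 5)}
π_{sid, room} gives {(10, 10), (10, 25), (10, 5), (25, 10), (25, 25), (25, 5), (28, 10), (28, 25), (28, 5)}.

{(10, 10), (10, 25), (10, 5), (25, 10), (25, 25), (25, 5), (28, 10), (28, 25), (28, 5)}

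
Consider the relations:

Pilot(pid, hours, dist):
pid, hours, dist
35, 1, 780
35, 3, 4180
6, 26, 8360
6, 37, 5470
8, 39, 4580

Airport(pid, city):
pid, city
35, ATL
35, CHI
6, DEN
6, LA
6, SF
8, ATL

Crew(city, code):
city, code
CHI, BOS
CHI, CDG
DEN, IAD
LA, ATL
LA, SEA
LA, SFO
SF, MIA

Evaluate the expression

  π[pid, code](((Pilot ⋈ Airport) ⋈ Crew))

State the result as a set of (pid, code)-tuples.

{(35, BOS), (35, CDG), (6, ATL), (6, IAD), (6, MIA), (6, SEA), (6, SFO)}

Pilot ⋈ Airport (natural join on pid): {(35, 1, 780, ATL), (35, 1, 780, CHI), (35, 3, 4180, ATL), (35, 3, 4180, CHI), (6, 26, 8360, DEN), (6, 26, 8360, LA), (6, 26, 8360, SF), (6, 37, 5470, DEN), (6, 37, 5470, LA), (6, 37, 5470, SF), (8, 39, 4580, ATL)}
(Pilot ⋈ Airport) ⋈ Crew (natural join on city): {(35, 1, 780, CHI, BOS), (35, 1, 780, CHI, CDG), (35, 3, 4180, CHI, BOS), (35, 3, 4180, CHI, CDG), (6, 26, 8360, DEN, IAD), (6, 26, 8360, LA, ATL), (6, 26, 8360, LA, SEA), (6, 26, 8360, LA, SFO), (6, 26, 8360, SF, MIA), (6, 37, 5470, DEN, IAD), (6, 37, 5470, LA, ATL), (6, 37, 5470, LA, SEA), (6, 37, 5470, LA, SFO), (6, 37, 5470, SF, MIA)}
π_{pid, code} gives {(35, BOS), (35, CDG), (6, ATL), (6, IAD), (6, MIA), (6, SEA), (6, SFO)} (7 duplicate(s) eliminated).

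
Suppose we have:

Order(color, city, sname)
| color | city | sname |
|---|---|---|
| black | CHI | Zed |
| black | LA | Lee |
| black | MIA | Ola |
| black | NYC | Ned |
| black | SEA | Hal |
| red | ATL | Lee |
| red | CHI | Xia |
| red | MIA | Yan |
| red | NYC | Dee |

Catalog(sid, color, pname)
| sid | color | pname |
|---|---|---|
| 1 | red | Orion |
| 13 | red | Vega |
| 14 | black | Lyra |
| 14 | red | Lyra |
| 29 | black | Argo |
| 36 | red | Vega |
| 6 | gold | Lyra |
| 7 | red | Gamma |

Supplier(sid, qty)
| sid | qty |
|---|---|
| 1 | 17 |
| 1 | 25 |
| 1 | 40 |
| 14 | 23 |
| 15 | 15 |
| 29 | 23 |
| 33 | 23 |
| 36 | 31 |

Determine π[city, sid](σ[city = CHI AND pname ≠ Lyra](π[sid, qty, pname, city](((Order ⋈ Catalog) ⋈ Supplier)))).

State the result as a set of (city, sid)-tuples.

Order ⋈ Catalog (natural join on color): {(black, CHI, Zed, 14, Lyra), (black, CHI, Zed, 29, Argo), (black, LA, Lee, 14, Lyra), (black, LA, Lee, 29, Argo), (black, MIA, Ola, 14, Lyra), (black, MIA, Ola, 29, Argo), (black, NYC, Ned, 14, Lyra), (black, NYC, Ned, 29, Argo), (black, SEA, Hal, 14, Lyra), (black, SEA, Hal, 29, Argo), (red, ATL, Lee, 1, Orion), (red, ATL, Lee, 13, Vega), (red, ATL, Lee, 14, Lyra), (red, ATL, Lee, 36, Vega), (red, ATL, Lee, 7, Gamma), (red, CHI, Xia, 1, Orion), (red, CHI, Xia, 13, Vega), (red, CHI, Xia, 14, Lyra), (red, CHI, Xia, 36, Vega), (red, CHI, Xia, 7, Gamma), (red, MIA, Yan, 1, Orion), (red, MIA, Yan, 13, Vega), (red, MIA, Yan, 14, Lyra), (red, MIA, Yan, 36, Vega), (red, MIA, Yan, 7, Gamma), (red, NYC, Dee, 1, Orion), (red, NYC, Dee, 13, Vega), (red, NYC, Dee, 14, Lyra), (red, NYC, Dee, 36, Vega), (red, NYC, Dee, 7, Gamma)}
(Order ⋈ Catalog) ⋈ Supplier (natural join on sid): {(black, CHI, Zed, 14, Lyra, 23), (black, CHI, Zed, 29, Argo, 23), (black, LA, Lee, 14, Lyra, 23), (black, LA, Lee, 29, Argo, 23), (black, MIA, Ola, 14, Lyra, 23), (black, MIA, Ola, 29, Argo, 23), (black, NYC, Ned, 14, Lyra, 23), (black, NYC, Ned, 29, Argo, 23), (black, SEA, Hal, 14, Lyra, 23), (black, SEA, Hal, 29, Argo, 23), (red, ATL, Lee, 1, Orion, 17), (red, ATL, Lee, 1, Orion, 25), (red, ATL, Lee, 1, Orion, 40), (red, ATL, Lee, 14, Lyra, 23), (red, ATL, Lee, 36, Vega, 31), (red, CHI, Xia, 1, Orion, 17), (red, CHI, Xia, 1, Orion, 25), (red, CHI, Xia, 1, Orion, 40), (red, CHI, Xia, 14, Lyra, 23), (red, CHI, Xia, 36, Vega, 31), (red, MIA, Yan, 1, Orion, 17), (red, MIA, Yan, 1, Orion, 25), (red, MIA, Yan, 1, Orion, 40), (red, MIA, Yan, 14, Lyra, 23), (red, MIA, Yan, 36, Vega, 31), (red, NYC, Dee, 1, Orion, 17), (red, NYC, Dee, 1, Orion, 25), (red, NYC, Dee, 1, Orion, 40), (red, NYC, Dee, 14, Lyra, 23), (red, NYC, Dee, 36, Vega, 31)}
Keep only column(s) sid, qty, pname, city (3 duplicate(s) eliminated): {(1, 17, Orion, ATL), (1, 17, Orion, CHI), (1, 17, Orion, MIA), (1, 17, Orion, NYC), (1, 25, Orion, ATL), (1, 25, Orion, CHI), (1, 25, Orion, MIA), (1, 25, Orion, NYC), (1, 40, Orion, ATL), (1, 40, Orion, CHI), (1, 40, Orion, MIA), (1, 40, Orion, NYC), (14, 23, Lyra, ATL), (14, 23, Lyra, CHI), (14, 23, Lyra, LA), (14, 23, Lyra, MIA), (14, 23, Lyra, NYC), (14, 23, Lyra, SEA), (29, 23, Argo, CHI), (29, 23, Argo, LA), (29, 23, Argo, MIA), (29, 23, Argo, NYC), (29, 23, Argo, SEA), (36, 31, Vega, ATL), (36, 31, Vega, CHI), (36, 31, Vega, MIA), (36, 31, Vega, NYC)}
σ[city = CHI AND pname ≠ Lyra]: keep tuples satisfying city = CHI AND pname ≠ Lyra → {(1, 17, Orion, CHI), (1, 25, Orion, CHI), (1, 40, Orion, CHI), (29, 23, Argo, CHI), (36, 31, Vega, CHI)}
Keep only column(s) city, sid (2 duplicate(s) eliminated): {(CHI, 1), (CHI, 29), (CHI, 36)}

{(CHI, 1), (CHI, 29), (CHI, 36)}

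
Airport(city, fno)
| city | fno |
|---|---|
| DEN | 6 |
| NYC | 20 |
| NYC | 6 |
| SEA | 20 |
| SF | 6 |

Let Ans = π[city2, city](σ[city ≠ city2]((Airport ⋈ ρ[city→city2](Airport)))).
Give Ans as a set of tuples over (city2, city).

ρ[city→city2]: schema becomes (city2, fno); tuples unchanged.
Joining Airport and ρ[city→city2](Airport) on fno yields {(DEN, 6, DEN), (DEN, 6, NYC), (DEN, 6, SF), (NYC, 20, NYC), (NYC, 20, SEA), (NYC, 6, DEN), (NYC, 6, NYC), (NYC, 6, SF), (SEA, 20, NYC), (SEA, 20, SEA), (SF, 6, DEN), (SF, 6, NYC), (SF, 6, SF)}.
σ[city ≠ city2]: keep tuples satisfying city ≠ city2 → {(DEN, 6, NYC), (DEN, 6, SF), (NYC, 20, SEA), (NYC, 6, DEN), (NYC, 6, SF), (SEA, 20, NYC), (SF, 6, DEN), (SF, 6, NYC)}
Projecting to city2, city: {(DEN, NYC), (DEN, SF), (NYC, DEN), (NYC, SEA), (NYC, SF), (SEA, NYC), (SF, DEN), (SF, NYC)}

{(DEN, NYC), (DEN, SF), (NYC, DEN), (NYC, SEA), (NYC, SF), (SEA, NYC), (SF, DEN), (SF, NYC)}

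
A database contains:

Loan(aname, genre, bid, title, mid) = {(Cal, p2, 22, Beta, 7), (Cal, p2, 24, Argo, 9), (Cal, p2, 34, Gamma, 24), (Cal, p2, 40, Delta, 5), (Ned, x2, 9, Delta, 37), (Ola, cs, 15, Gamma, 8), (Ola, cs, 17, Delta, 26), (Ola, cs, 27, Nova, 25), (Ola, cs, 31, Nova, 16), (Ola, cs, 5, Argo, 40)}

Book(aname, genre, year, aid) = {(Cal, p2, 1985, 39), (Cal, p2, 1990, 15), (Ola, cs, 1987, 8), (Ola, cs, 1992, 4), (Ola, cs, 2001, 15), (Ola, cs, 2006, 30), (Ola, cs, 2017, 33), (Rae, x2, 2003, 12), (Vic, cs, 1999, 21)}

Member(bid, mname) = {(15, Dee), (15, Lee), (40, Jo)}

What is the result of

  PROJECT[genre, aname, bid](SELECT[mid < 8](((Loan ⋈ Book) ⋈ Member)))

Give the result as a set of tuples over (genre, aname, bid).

{(p2, Cal, 40)}

Natural join on aname, genre: {(Cal, p2, 22, Beta, 7, 1985, 39), (Cal, p2, 22, Beta, 7, 1990, 15), (Cal, p2, 24, Argo, 9, 1985, 39), (Cal, p2, 24, Argo, 9, 1990, 15), (Cal, p2, 34, Gamma, 24, 1985, 39), (Cal, p2, 34, Gamma, 24, 1990, 15), (Cal, p2, 40, Delta, 5, 1985, 39), (Cal, p2, 40, Delta, 5, 1990, 15), (Ola, cs, 15, Gamma, 8, 1987, 8), (Ola, cs, 15, Gamma, 8, 1992, 4), (Ola, cs, 15, Gamma, 8, 2001, 15), (Ola, cs, 15, Gamma, 8, 2006, 30), (Ola, cs, 15, Gamma, 8, 2017, 33), (Ola, cs, 17, Delta, 26, 1987, 8), (Ola, cs, 17, Delta, 26, 1992, 4), (Ola, cs, 17, Delta, 26, 2001, 15), (Ola, cs, 17, Delta, 26, 2006, 30), (Ola, cs, 17, Delta, 26, 2017, 33), (Ola, cs, 27, Nova, 25, 1987, 8), (Ola, cs, 27, Nova, 25, 1992, 4), (Ola, cs, 27, Nova, 25, 2001, 15), (Ola, cs, 27, Nova, 25, 2006, 30), (Ola, cs, 27, Nova, 25, 2017, 33), (Ola, cs, 31, Nova, 16, 1987, 8), (Ola, cs, 31, Nova, 16, 1992, 4), (Ola, cs, 31, Nova, 16, 2001, 15), (Ola, cs, 31, Nova, 16, 2006, 30), (Ola, cs, 31, Nova, 16, 2017, 33), (Ola, cs, 5, Argo, 40, 1987, 8), (Ola, cs, 5, Argo, 40, 1992, 4), (Ola, cs, 5, Argo, 40, 2001, 15), (Ola, cs, 5, Argo, 40, 2006, 30), (Ola, cs, 5, Argo, 40, 2017, 33)}
Natural join on bid: {(Cal, p2, 40, Delta, 5, 1985, 39, Jo), (Cal, p2, 40, Delta, 5, 1990, 15, Jo), (Ola, cs, 15, Gamma, 8, 1987, 8, Dee), (Ola, cs, 15, Gamma, 8, 1987, 8, Lee), (Ola, cs, 15, Gamma, 8, 1992, 4, Dee), (Ola, cs, 15, Gamma, 8, 1992, 4, Lee), (Ola, cs, 15, Gamma, 8, 2001, 15, Dee), (Ola, cs, 15, Gamma, 8, 2001, 15, Lee), (Ola, cs, 15, Gamma, 8, 2006, 30, Dee), (Ola, cs, 15, Gamma, 8, 2006, 30, Lee), (Ola, cs, 15, Gamma, 8, 2017, 33, Dee), (Ola, cs, 15, Gamma, 8, 2017, 33, Lee)}
Filtering on mid < 8 leaves {(Cal, p2, 40, Delta, 5, 1985, 39, Jo), (Cal, p2, 40, Delta, 5, 1990, 15, Jo)}.
π[genre, aname, bid]: project onto (genre, aname, bid) (1 duplicate(s) eliminated) → {(p2, Cal, 40)}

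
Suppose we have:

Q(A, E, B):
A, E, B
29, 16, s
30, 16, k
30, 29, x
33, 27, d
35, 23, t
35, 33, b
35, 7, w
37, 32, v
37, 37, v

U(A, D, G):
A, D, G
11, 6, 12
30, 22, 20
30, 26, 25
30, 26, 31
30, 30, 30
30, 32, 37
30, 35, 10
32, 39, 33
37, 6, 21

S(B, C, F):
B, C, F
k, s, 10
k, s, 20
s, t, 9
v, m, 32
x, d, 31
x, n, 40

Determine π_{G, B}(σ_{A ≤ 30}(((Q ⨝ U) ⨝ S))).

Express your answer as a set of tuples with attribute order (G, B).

{(10, k), (10, x), (20, k), (20, x), (25, k), (25, x), (30, k), (30, x), (31, k), (31, x), (37, k), (37, x)}

Natural join on A: {(30, 16, k, 22, 20), (30, 16, k, 26, 25), (30, 16, k, 26, 31), (30, 16, k, 30, 30), (30, 16, k, 32, 37), (30, 16, k, 35, 10), (30, 29, x, 22, 20), (30, 29, x, 26, 25), (30, 29, x, 26, 31), (30, 29, x, 30, 30), (30, 29, x, 32, 37), (30, 29, x, 35, 10), (37, 32, v, 6, 21), (37, 37, v, 6, 21)}
Natural join on B: {(30, 16, k, 22, 20, s, 10), (30, 16, k, 22, 20, s, 20), (30, 16, k, 26, 25, s, 10), (30, 16, k, 26, 25, s, 20), (30, 16, k, 26, 31, s, 10), (30, 16, k, 26, 31, s, 20), (30, 16, k, 30, 30, s, 10), (30, 16, k, 30, 30, s, 20), (30, 16, k, 32, 37, s, 10), (30, 16, k, 32, 37, s, 20), (30, 16, k, 35, 10, s, 10), (30, 16, k, 35, 10, s, 20), (30, 29, x, 22, 20, d, 31), (30, 29, x, 22, 20, n, 40), (30, 29, x, 26, 25, d, 31), (30, 29, x, 26, 25, n, 40), (30, 29, x, 26, 31, d, 31), (30, 29, x, 26, 31, n, 40), (30, 29, x, 30, 30, d, 31), (30, 29, x, 30, 30, n, 40), (30, 29, x, 32, 37, d, 31), (30, 29, x, 32, 37, n, 40), (30, 29, x, 35, 10, d, 31), (30, 29, x, 35, 10, n, 40), (37, 32, v, 6, 21, m, 32), (37, 37, v, 6, 21, m, 32)}
σ[A ≤ 30]: keep tuples satisfying A ≤ 30 → {(30, 16, k, 22, 20, s, 10), (30, 16, k, 22, 20, s, 20), (30, 16, k, 26, 25, s, 10), (30, 16, k, 26, 25, s, 20), (30, 16, k, 26, 31, s, 10), (30, 16, k, 26, 31, s, 20), (30, 16, k, 30, 30, s, 10), (30, 16, k, 30, 30, s, 20), (30, 16, k, 32, 37, s, 10), (30, 16, k, 32, 37, s, 20), (30, 16, k, 35, 10, s, 10), (30, 16, k, 35, 10, s, 20), (30, 29, x, 22, 20, d, 31), (30, 29, x, 22, 20, n, 40), (30, 29, x, 26, 25, d, 31), (30, 29, x, 26, 25, n, 40), (30, 29, x, 26, 31, d, 31), (30, 29, x, 26, 31, n, 40), (30, 29, x, 30, 30, d, 31), (30, 29, x, 30, 30, n, 40), (30, 29, x, 32, 37, d, 31), (30, 29, x, 32, 37, n, 40), (30, 29, x, 35, 10, d, 31), (30, 29, x, 35, 10, n, 40)}
Projecting to G, B (12 duplicate(s) eliminated): {(10, k), (10, x), (20, k), (20, x), (25, k), (25, x), (30, k), (30, x), (31, k), (31, x), (37, k), (37, x)}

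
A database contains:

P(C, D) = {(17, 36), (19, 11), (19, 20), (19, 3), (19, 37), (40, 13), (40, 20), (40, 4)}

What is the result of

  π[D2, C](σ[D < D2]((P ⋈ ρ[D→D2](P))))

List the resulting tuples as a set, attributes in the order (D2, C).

ρ[D→D2]: schema becomes (C, D2); tuples unchanged.
Joining P and ρ[D→D2](P) on C yields {(17, 36, 36), (19, 11, 11), (19, 11, 20), (19, 11, 3), (19, 11, 37), (19, 20, 11), (19, 20, 20), (19, 20, 3), (19, 20, 37), (19, 3, 11), (19, 3, 20), (19, 3, 3), (19, 3, 37), (19, 37, 11), (19, 37, 20), (19, 37, 3), (19, 37, 37), (40, 13, 13), (40, 13, 20), (40, 13, 4), (40, 20, 13), (40, 20, 20), (40, 20, 4), (40, 4, 13), (40, 4, 20), (40, 4, 4)}.
Selection D < D2: {(19, 11, 20), (19, 11, 37), (19, 20, 37), (19, 3, 11), (19, 3, 20), (19, 3, 37), (40, 13, 20), (40, 4, 13), (40, 4, 20)}
π[D2, C]: project onto (D2, C) (4 duplicate(s) eliminated) → {(11, 19), (13, 40), (20, 19), (20, 40), (37, 19)}

{(11, 19), (13, 40), (20, 19), (20, 40), (37, 19)}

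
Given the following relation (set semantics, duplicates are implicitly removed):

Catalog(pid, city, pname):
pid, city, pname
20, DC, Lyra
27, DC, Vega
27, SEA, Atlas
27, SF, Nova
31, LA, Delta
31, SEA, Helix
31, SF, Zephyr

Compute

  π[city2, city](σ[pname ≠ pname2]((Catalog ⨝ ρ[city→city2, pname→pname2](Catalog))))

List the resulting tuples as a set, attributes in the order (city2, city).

ρ[city→city2, pname→pname2]: schema becomes (pid, city2, pname2); tuples unchanged.
Natural join on pid: {(20, DC, Lyra, DC, Lyra), (27, DC, Vega, DC, Vega), (27, DC, Vega, SEA, Atlas), (27, DC, Vega, SF, Nova), (27, SEA, Atlas, DC, Vega), (27, SEA, Atlas, SEA, Atlas), (27, SEA, Atlas, SF, Nova), (27, SF, Nova, DC, Vega), (27, SF, Nova, SEA, Atlas), (27, SF, Nova, SF, Nova), (31, LA, Delta, LA, Delta), (31, LA, Delta, SEA, Helix), (31, LA, Delta, SF, Zephyr), (31, SEA, Helix, LA, Delta), (31, SEA, Helix, SEA, Helix), (31, SEA, Helix, SF, Zephyr), (31, SF, Zephyr, LA, Delta), (31, SF, Zephyr, SEA, Helix), (31, SF, Zephyr, SF, Zephyr)}
σ[pname ≠ pname2]: keep tuples satisfying pname ≠ pname2 → {(27, DC, Vega, SEA, Atlas), (27, DC, Vega, SF, Nova), (27, SEA, Atlas, DC, Vega), (27, SEA, Atlas, SF, Nova), (27, SF, Nova, DC, Vega), (27, SF, Nova, SEA, Atlas), (31, LA, Delta, SEA, Helix), (31, LA, Delta, SF, Zephyr), (31, SEA, Helix, LA, Delta), (31, SEA, Helix, SF, Zephyr), (31, SF, Zephyr, LA, Delta), (31, SF, Zephyr, SEA, Helix)}
Keep only column(s) city2, city (2 duplicate(s) eliminated): {(DC, SEA), (DC, SF), (LA, SEA), (LA, SF), (SEA, DC), (SEA, LA), (SEA, SF), (SF, DC), (SF, LA), (SF, SEA)}

{(DC, SEA), (DC, SF), (LA, SEA), (LA, SF), (SEA, DC), (SEA, LA), (SEA, SF), (SF, DC), (SF, LA), (SF, SEA)}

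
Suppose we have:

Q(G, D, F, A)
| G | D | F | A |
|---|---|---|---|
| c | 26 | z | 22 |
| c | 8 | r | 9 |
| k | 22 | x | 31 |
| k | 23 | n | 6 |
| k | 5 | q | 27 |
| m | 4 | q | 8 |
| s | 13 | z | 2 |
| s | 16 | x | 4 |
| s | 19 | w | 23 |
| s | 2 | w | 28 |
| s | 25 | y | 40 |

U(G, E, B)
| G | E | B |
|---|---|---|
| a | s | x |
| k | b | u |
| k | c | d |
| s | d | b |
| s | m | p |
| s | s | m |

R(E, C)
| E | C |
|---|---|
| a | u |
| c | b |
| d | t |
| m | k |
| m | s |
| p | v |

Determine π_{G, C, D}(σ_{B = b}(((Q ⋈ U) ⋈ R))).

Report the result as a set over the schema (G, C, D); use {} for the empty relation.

{(s, t, 13), (s, t, 16), (s, t, 19), (s, t, 2), (s, t, 25)}

Joining Q and U on G yields {(k, 22, x, 31, b, u), (k, 22, x, 31, c, d), (k, 23, n, 6, b, u), (k, 23, n, 6, c, d), (k, 5, q, 27, b, u), (k, 5, q, 27, c, d), (s, 13, z, 2, d, b), (s, 13, z, 2, m, p), (s, 13, z, 2, s, m), (s, 16, x, 4, d, b), (s, 16, x, 4, m, p), (s, 16, x, 4, s, m), (s, 19, w, 23, d, b), (s, 19, w, 23, m, p), (s, 19, w, 23, s, m), (s, 2, w, 28, d, b), (s, 2, w, 28, m, p), (s, 2, w, 28, s, m), (s, 25, y, 40, d, b), (s, 25, y, 40, m, p), (s, 25, y, 40, s, m)}.
Joining (Q ⋈ U) and R on E yields {(k, 22, x, 31, c, d, b), (k, 23, n, 6, c, d, b), (k, 5, q, 27, c, d, b), (s, 13, z, 2, d, b, t), (s, 13, z, 2, m, p, k), (s, 13, z, 2, m, p, s), (s, 16, x, 4, d, b, t), (s, 16, x, 4, m, p, k), (s, 16, x, 4, m, p, s), (s, 19, w, 23, d, b, t), (s, 19, w, 23, m, p, k), (s, 19, w, 23, m, p, s), (s, 2, w, 28, d, b, t), (s, 2, w, 28, m, p, k), (s, 2, w, 28, m, p, s), (s, 25, y, 40, d, b, t), (s, 25, y, 40, m, p, k), (s, 25, y, 40, m, p, s)}.
σ[B = b]: keep tuples satisfying B = b → {(s, 13, z, 2, d, b, t), (s, 16, x, 4, d, b, t), (s, 19, w, 23, d, b, t), (s, 2, w, 28, d, b, t), (s, 25, y, 40, d, b, t)}
Projecting to G, C, D: {(s, t, 13), (s, t, 16), (s, t, 19), (s, t, 2), (s, t, 25)}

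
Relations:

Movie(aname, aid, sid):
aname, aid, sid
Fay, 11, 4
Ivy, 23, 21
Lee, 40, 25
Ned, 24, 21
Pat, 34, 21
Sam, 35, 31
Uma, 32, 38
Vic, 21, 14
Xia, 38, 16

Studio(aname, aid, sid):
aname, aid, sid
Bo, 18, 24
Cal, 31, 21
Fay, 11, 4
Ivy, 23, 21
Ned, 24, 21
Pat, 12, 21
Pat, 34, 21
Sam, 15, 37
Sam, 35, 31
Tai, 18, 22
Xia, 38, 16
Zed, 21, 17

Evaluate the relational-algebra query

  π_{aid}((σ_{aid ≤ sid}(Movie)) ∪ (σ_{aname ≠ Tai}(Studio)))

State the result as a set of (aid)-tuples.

{11, 12, 15, 18, 21, 23, 24, 31, 32, 34, 35, 38}

σ[aid ≤ sid]: keep tuples satisfying aid ≤ sid → {(Uma, 32, 38)}
σ[aname ≠ Tai]: keep tuples satisfying aname ≠ Tai → {(Bo, 18, 24), (Cal, 31, 21), (Fay, 11, 4), (Ivy, 23, 21), (Ned, 24, 21), (Pat, 12, 21), (Pat, 34, 21), (Sam, 15, 37), (Sam, 35, 31), (Xia, 38, 16), (Zed, 21, 17)}
Taking the union: {(Bo, 18, 24), (Cal, 31, 21), (Fay, 11, 4), (Ivy, 23, 21), (Ned, 24, 21), (Pat, 12, 21), (Pat, 34, 21), (Sam, 15, 37), (Sam, 35, 31), (Uma, 32, 38), (Xia, 38, 16), (Zed, 21, 17)}
Keep only column(s) aid: {11, 12, 15, 18, 21, 23, 24, 31, 32, 34, 35, 38}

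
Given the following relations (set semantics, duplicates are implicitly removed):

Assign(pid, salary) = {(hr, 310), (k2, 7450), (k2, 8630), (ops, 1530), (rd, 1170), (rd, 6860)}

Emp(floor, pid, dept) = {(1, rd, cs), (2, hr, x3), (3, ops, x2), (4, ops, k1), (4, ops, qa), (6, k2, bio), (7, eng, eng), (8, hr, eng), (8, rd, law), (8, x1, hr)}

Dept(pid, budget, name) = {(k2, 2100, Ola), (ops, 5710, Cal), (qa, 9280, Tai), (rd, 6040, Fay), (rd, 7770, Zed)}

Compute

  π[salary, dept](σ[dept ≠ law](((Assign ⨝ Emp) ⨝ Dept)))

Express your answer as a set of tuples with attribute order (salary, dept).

{(1170, cs), (1530, k1), (1530, qa), (1530, x2), (6860, cs), (7450, bio), (8630, bio)}

Joining Assign and Emp on pid yields {(hr, 310, 2, x3), (hr, 310, 8, eng), (k2, 7450, 6, bio), (k2, 8630, 6, bio), (ops, 1530, 3, x2), (ops, 1530, 4, k1), (ops, 1530, 4, qa), (rd, 1170, 1, cs), (rd, 1170, 8, law), (rd, 6860, 1, cs), (rd, 6860, 8, law)}.
Joining (Assign ⨝ Emp) and Dept on pid yields {(k2, 7450, 6, bio, 2100, Ola), (k2, 8630, 6, bio, 2100, Ola), (ops, 1530, 3, x2, 5710, Cal), (ops, 1530, 4, k1, 5710, Cal), (ops, 1530, 4, qa, 5710, Cal), (rd, 1170, 1, cs, 6040, Fay), (rd, 1170, 1, cs, 7770, Zed), (rd, 1170, 8, law, 6040, Fay), (rd, 1170, 8, law, 7770, Zed), (rd, 6860, 1, cs, 6040, Fay), (rd, 6860, 1, cs, 7770, Zed), (rd, 6860, 8, law, 6040, Fay), (rd, 6860, 8, law, 7770, Zed)}.
Apply σ_{dept ≠ law}; surviving tuples: {(k2, 7450, 6, bio, 2100, Ola), (k2, 8630, 6, bio, 2100, Ola), (ops, 1530, 3, x2, 5710, Cal), (ops, 1530, 4, k1, 5710, Cal), (ops, 1530, 4, qa, 5710, Cal), (rd, 1170, 1, cs, 6040, Fay), (rd, 1170, 1, cs, 7770, Zed), (rd, 6860, 1, cs, 6040, Fay), (rd, 6860, 1, cs, 7770, Zed)}
Keep only column(s) salary, dept (2 duplicate(s) eliminated): {(1170, cs), (1530, k1), (1530, qa), (1530, x2), (6860, cs), (7450, bio), (8630, bio)}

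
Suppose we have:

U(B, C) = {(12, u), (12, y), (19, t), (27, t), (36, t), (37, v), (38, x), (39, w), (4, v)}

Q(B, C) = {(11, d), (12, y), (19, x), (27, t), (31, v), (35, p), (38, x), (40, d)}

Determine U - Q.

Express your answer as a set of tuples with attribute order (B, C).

{(12, u), (19, t), (36, t), (37, v), (39, w), (4, v)}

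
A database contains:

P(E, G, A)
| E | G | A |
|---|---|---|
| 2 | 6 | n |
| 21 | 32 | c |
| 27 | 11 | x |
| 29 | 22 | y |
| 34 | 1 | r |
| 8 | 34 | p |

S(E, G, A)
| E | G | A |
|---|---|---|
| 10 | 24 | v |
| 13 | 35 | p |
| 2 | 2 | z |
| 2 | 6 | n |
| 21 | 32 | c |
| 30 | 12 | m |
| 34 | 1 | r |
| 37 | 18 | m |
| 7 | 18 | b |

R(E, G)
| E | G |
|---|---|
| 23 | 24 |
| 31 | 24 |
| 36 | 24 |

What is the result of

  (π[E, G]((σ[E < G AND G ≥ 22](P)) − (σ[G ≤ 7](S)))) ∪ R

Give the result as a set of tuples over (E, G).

σ[E < G AND G ≥ 22]: keep tuples satisfying E < G AND G ≥ 22 → {(21, 32, c), (8, 34, p)}
σ[G ≤ 7]: keep tuples satisfying G ≤ 7 → {(2, 2, z), (2, 6, n), (34, 1, r)}
Taking the difference: {(21, 32, c), (8, 34, p)}
π_{E, G} gives {(21, 32), (8, 34)}.
Taking the union: {(21, 32), (23, 24), (31, 24), (36, 24), (8, 34)}

{(21, 32), (23, 24), (31, 24), (36, 24), (8, 34)}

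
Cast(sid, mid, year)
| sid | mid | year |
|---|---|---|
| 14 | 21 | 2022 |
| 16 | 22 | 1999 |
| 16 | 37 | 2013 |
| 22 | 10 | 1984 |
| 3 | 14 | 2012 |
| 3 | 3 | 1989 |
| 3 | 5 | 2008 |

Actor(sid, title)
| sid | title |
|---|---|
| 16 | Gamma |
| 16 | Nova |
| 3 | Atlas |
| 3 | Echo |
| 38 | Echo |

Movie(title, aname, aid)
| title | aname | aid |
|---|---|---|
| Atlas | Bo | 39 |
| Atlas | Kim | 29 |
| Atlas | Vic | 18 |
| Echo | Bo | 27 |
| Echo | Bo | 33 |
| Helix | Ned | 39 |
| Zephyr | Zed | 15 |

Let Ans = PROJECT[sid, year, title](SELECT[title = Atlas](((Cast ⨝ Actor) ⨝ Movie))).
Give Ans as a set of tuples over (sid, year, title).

{(3, 1989, Atlas), (3, 2008, Atlas), (3, 2012, Atlas)}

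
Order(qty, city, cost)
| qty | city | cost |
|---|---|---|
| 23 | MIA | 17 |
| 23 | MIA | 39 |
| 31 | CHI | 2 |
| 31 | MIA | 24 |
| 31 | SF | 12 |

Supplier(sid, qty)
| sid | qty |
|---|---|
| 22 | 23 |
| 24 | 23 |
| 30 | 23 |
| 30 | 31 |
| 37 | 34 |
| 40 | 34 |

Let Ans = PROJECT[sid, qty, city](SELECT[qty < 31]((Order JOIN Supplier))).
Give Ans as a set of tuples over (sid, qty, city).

{(22, 23, MIA), (24, 23, MIA), (30, 23, MIA)}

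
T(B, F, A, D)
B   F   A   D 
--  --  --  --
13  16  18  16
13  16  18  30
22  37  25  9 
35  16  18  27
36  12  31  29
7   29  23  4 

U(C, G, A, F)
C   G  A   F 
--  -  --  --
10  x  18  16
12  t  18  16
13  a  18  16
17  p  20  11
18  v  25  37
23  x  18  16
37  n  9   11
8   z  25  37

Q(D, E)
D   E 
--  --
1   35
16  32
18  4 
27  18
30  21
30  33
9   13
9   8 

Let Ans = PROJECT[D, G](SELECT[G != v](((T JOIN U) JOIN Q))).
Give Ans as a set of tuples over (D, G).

T ⋈ U (natural join on F, A): {(13, 16, 18, 16, 10, x), (13, 16, 18, 16, 12, t), (13, 16, 18, 16, 13, a), (13, 16, 18, 16, 23, x), (13, 16, 18, 30, 10, x), (13, 16, 18, 30, 12, t), (13, 16, 18, 30, 13, a), (13, 16, 18, 30, 23, x), (22, 37, 25, 9, 18, v), (22, 37, 25, 9, 8, z), (35, 16, 18, 27, 10, x), (35, 16, 18, 27, 12, t), (35, 16, 18, 27, 13, a), (35, 16, 18, 27, 23, x)}
(T JOIN U) ⋈ Q (natural join on D): {(13, 16, 18, 16, 10, x, 32), (13, 16, 18, 16, 12, t, 32), (13, 16, 18, 16, 13, a, 32), (13, 16, 18, 16, 23, x, 32), (13, 16, 18, 30, 10, x, 21), (13, 16, 18, 30, 10, x, 33), (13, 16, 18, 30, 12, t, 21), (13, 16, 18, 30, 12, t, 33), (13, 16, 18, 30, 13, a, 21), (13, 16, 18, 30, 13, a, 33), (13, 16, 18, 30, 23, x, 21), (13, 16, 18, 30, 23, x, 33), (22, 37, 25, 9, 18, v, 13), (22, 37, 25, 9, 18, v, 8), (22, 37, 25, 9, 8, z, 13), (22, 37, 25, 9, 8, z, 8), (35, 16, 18, 27, 10, x, 18), (35, 16, 18, 27, 12, t, 18), (35, 16, 18, 27, 13, a, 18), (35, 16, 18, 27, 23, x, 18)}
Filtering on G != v leaves {(13, 16, 18, 16, 10, x, 32), (13, 16, 18, 16, 12, t, 32), (13, 16, 18, 16, 13, a, 32), (13, 16, 18, 16, 23, x, 32), (13, 16, 18, 30, 10, x, 21), (13, 16, 18, 30, 10, x, 33), (13, 16, 18, 30, 12, t, 21), (13, 16, 18, 30, 12, t, 33), (13, 16, 18, 30, 13, a, 21), (13, 16, 18, 30, 13, a, 33), (13, 16, 18, 30, 23, x, 21), (13, 16, 18, 30, 23, x, 33), (22, 37, 25, 9, 8, z, 13), (22, 37, 25, 9, 8, z, 8), (35, 16, 18, 27, 10, x, 18), (35, 16, 18, 27, 12, t, 18), (35, 16, 18, 27, 13, a, 18), (35, 16, 18, 27, 23, x, 18)}.
Keep only column(s) D, G (8 duplicate(s) eliminated): {(16, a), (16, t), (16, x), (27, a), (27, t), (27, x), (30, a), (30, t), (30, x), (9, z)}

{(16, a), (16, t), (16, x), (27, a), (27, t), (27, x), (30, a), (30, t), (30, x), (9, z)}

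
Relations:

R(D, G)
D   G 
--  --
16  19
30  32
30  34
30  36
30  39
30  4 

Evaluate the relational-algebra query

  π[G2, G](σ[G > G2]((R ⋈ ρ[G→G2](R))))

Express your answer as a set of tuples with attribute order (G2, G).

{(32, 34), (32, 36), (32, 39), (34, 36), (34, 39), (36, 39), (4, 32), (4, 34), (4, 36), (4, 39)}

ρ[G→G2]: schema becomes (D, G2); tuples unchanged.
R ⋈ ρ[G→G2](R) (natural join on D): {(16, 19, 19), (30, 32, 32), (30, 32, 34), (30, 32, 36), (30, 32, 39), (30, 32, 4), (30, 34, 32), (30, 34, 34), (30, 34, 36), (30, 34, 39), (30, 34, 4), (30, 36, 32), (30, 36, 34), (30, 36, 36), (30, 36, 39), (30, 36, 4), (30, 39, 32), (30, 39, 34), (30, 39, 36), (30, 39, 39), (30, 39, 4), (30, 4, 32), (30, 4, 34), (30, 4, 36), (30, 4, 39), (30, 4, 4)}
Apply σ_{G > G2}; surviving tuples: {(30, 32, 4), (30, 34, 32), (30, 34, 4), (30, 36, 32), (30, 36, 34), (30, 36, 4), (30, 39, 32), (30, 39, 34), (30, 39, 36), (30, 39, 4)}
π_{G2, G} gives {(32, 34), (32, 36), (32, 39), (34, 36), (34, 39), (36, 39), (4, 32), (4, 34), (4, 36), (4, 39)}.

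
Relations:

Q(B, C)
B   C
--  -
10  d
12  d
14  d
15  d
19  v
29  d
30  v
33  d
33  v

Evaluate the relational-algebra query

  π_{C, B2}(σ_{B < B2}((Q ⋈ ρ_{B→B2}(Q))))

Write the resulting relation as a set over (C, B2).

ρ[B→B2]: schema becomes (B2, C); tuples unchanged.
Q ⋈ ρ_{B→B2}(Q) (natural join on C): {(10, d, 10), (10, d, 12), (10, d, 14), (10, d, 15), (10, d, 29), (10, d, 33), (12, d, 10), (12, d, 12), (12, d, 14), (12, d, 15), (12, d, 29), (12, d, 33), (14, d, 10), (14, d, 12), (14, d, 14), (14, d, 15), (14, d, 29), (14, d, 33), (15, d, 10), (15, d, 12), (15, d, 14), (15, d, 15), (15, d, 29), (15, d, 33), (19, v, 19), (19, v, 30), (19, v, 33), (29, d, 10), (29, d, 12), (29, d, 14), (29, d, 15), (29, d, 29), (29, d, 33), (30, v, 19), (30, v, 30), (30, v, 33), (33, d, 10), (33, d, 12), (33, d, 14), (33, d, 15), (33, d, 29), (33, d, 33), (33, v, 19), (33, v, 30), (33, v, 33)}
Selection B < B2: {(10, d, 12), (10, d, 14), (10, d, 15), (10, d, 29), (10, d, 33), (12, d, 14), (12, d, 15), (12, d, 29), (12, d, 33), (14, d, 15), (14, d, 29), (14, d, 33), (15, d, 29), (15, d, 33), (19, v, 30), (19, v, 33), (29, d, 33), (30, v, 33)}
Projecting to C, B2 (11 duplicate(s) eliminated): {(d, 12), (d, 14), (d, 15), (d, 29), (d, 33), (v, 30), (v, 33)}

{(d, 12), (d, 14), (d, 15), (d, 29), (d, 33), (v, 30), (v, 33)}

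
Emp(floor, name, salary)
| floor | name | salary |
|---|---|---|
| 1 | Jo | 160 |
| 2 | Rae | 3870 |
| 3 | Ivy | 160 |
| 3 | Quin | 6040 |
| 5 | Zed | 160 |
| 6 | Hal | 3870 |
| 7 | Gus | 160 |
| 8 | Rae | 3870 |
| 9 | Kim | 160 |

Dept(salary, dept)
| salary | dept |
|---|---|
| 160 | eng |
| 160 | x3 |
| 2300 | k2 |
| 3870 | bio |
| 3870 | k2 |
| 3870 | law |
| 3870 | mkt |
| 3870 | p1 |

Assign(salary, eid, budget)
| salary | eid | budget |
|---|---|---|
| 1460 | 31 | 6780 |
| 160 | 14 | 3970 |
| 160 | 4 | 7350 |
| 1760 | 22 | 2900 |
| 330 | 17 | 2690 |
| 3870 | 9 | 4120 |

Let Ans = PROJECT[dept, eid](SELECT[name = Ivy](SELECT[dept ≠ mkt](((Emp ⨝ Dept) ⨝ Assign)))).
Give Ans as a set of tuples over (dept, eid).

{(eng, 14), (eng, 4), (x3, 14), (x3, 4)}

Joining Emp and Dept on salary yields {(1, Jo, 160, eng), (1, Jo, 160, x3), (2, Rae, 3870, bio), (2, Rae, 3870, k2), (2, Rae, 3870, law), (2, Rae, 3870, mkt), (2, Rae, 3870, p1), (3, Ivy, 160, eng), (3, Ivy, 160, x3), (5, Zed, 160, eng), (5, Zed, 160, x3), (6, Hal, 3870, bio), (6, Hal, 3870, k2), (6, Hal, 3870, law), (6, Hal, 3870, mkt), (6, Hal, 3870, p1), (7, Gus, 160, eng), (7, Gus, 160, x3), (8, Rae, 3870, bio), (8, Rae, 3870, k2), (8, Rae, 3870, law), (8, Rae, 3870, mkt), (8, Rae, 3870, p1), (9, Kim, 160, eng), (9, Kim, 160, x3)}.
Joining (Emp ⨝ Dept) and Assign on salary yields {(1, Jo, 160, eng, 14, 3970), (1, Jo, 160, eng, 4, 7350), (1, Jo, 160, x3, 14, 3970), (1, Jo, 160, x3, 4, 7350), (2, Rae, 3870, bio, 9, 4120), (2, Rae, 3870, k2, 9, 4120), (2, Rae, 3870, law, 9, 4120), (2, Rae, 3870, mkt, 9, 4120), (2, Rae, 3870, p1, 9, 4120), (3, Ivy, 160, eng, 14, 3970), (3, Ivy, 160, eng, 4, 7350), (3, Ivy, 160, x3, 14, 3970), (3, Ivy, 160, x3, 4, 7350), (5, Zed, 160, eng, 14, 3970), (5, Zed, 160, eng, 4, 7350), (5, Zed, 160, x3, 14, 3970), (5, Zed, 160, x3, 4, 7350), (6, Hal, 3870, bio, 9, 4120), (6, Hal, 3870, k2, 9, 4120), (6, Hal, 3870, law, 9, 4120), (6, Hal, 3870, mkt, 9, 4120), (6, Hal, 3870, p1, 9, 4120), (7, Gus, 160, eng, 14, 3970), (7, Gus, 160, eng, 4, 7350), (7, Gus, 160, x3, 14, 3970), (7, Gus, 160, x3, 4, 7350), (8, Rae, 3870, bio, 9, 4120), (8, Rae, 3870, k2, 9, 4120), (8, Rae, 3870, law, 9, 4120), (8, Rae, 3870, mkt, 9, 4120), (8, Rae, 3870, p1, 9, 4120), (9, Kim, 160, eng, 14, 3970), (9, Kim, 160, eng, 4, 7350), (9, Kim, 160, x3, 14, 3970), (9, Kim, 160, x3, 4, 7350)}.
Filtering on dept ≠ mkt leaves {(1, Jo, 160, eng, 14, 3970), (1, Jo, 160, eng, 4, 7350), (1, Jo, 160, x3, 14, 3970), (1, Jo, 160, x3, 4, 7350), (2, Rae, 3870, bio, 9, 4120), (2, Rae, 3870, k2, 9, 4120), (2, Rae, 3870, law, 9, 4120), (2, Rae, 3870, p1, 9, 4120), (3, Ivy, 160, eng, 14, 3970), (3, Ivy, 160, eng, 4, 7350), (3, Ivy, 160, x3, 14, 3970), (3, Ivy, 160, x3, 4, 7350), (5, Zed, 160, eng, 14, 3970), (5, Zed, 160, eng, 4, 7350), (5, Zed, 160, x3, 14, 3970), (5, Zed, 160, x3, 4, 7350), (6, Hal, 3870, bio, 9, 4120), (6, Hal, 3870, k2, 9, 4120), (6, Hal, 3870, law, 9, 4120), (6, Hal, 3870, p1, 9, 4120), (7, Gus, 160, eng, 14, 3970), (7, Gus, 160, eng, 4, 7350), (7, Gus, 160, x3, 14, 3970), (7, Gus, 160, x3, 4, 7350), (8, Rae, 3870, bio, 9, 4120), (8, Rae, 3870, k2, 9, 4120), (8, Rae, 3870, law, 9, 4120), (8, Rae, 3870, p1, 9, 4120), (9, Kim, 160, eng, 14, 3970), (9, Kim, 160, eng, 4, 7350), (9, Kim, 160, x3, 14, 3970), (9, Kim, 160, x3, 4, 7350)}.
Filtering on name = Ivy leaves {(3, Ivy, 160, eng, 14, 3970), (3, Ivy, 160, eng, 4, 7350), (3, Ivy, 160, x3, 14, 3970), (3, Ivy, 160, x3, 4, 7350)}.
π[dept, eid]: project onto (dept, eid) → {(eng, 14), (eng, 4), (x3, 14), (x3, 4)}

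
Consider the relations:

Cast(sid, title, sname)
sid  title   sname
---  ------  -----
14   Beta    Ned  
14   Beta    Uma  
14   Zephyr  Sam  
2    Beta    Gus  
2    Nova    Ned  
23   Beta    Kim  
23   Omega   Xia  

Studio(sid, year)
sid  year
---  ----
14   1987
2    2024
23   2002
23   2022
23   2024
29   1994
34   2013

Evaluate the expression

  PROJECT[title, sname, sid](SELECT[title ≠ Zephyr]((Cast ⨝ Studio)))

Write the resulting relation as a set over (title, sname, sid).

Cast ⋈ Studio (natural join on sid): {(14, Beta, Ned, 1987), (14, Beta, Uma, 1987), (14, Zephyr, Sam, 1987), (2, Beta, Gus, 2024), (2, Nova, Ned, 2024), (23, Beta, Kim, 2002), (23, Beta, Kim, 2022), (23, Beta, Kim, 2024), (23, Omega, Xia, 2002), (23, Omega, Xia, 2022), (23, Omega, Xia, 2024)}
Selection title ≠ Zephyr: {(14, Beta, Ned, 1987), (14, Beta, Uma, 1987), (2, Beta, Gus, 2024), (2, Nova, Ned, 2024), (23, Beta, Kim, 2002), (23, Beta, Kim, 2022), (23, Beta, Kim, 2024), (23, Omega, Xia, 2002), (23, Omega, Xia, 2022), (23, Omega, Xia, 2024)}
π_{title, sname, sid} gives {(Beta, Gus, 2), (Beta, Kim, 23), (Beta, Ned, 14), (Beta, Uma, 14), (Nova, Ned, 2), (Omega, Xia, 23)} (4 duplicate(s) eliminated).

{(Beta, Gus, 2), (Beta, Kim, 23), (Beta, Ned, 14), (Beta, Uma, 14), (Nova, Ned, 2), (Omega, Xia, 23)}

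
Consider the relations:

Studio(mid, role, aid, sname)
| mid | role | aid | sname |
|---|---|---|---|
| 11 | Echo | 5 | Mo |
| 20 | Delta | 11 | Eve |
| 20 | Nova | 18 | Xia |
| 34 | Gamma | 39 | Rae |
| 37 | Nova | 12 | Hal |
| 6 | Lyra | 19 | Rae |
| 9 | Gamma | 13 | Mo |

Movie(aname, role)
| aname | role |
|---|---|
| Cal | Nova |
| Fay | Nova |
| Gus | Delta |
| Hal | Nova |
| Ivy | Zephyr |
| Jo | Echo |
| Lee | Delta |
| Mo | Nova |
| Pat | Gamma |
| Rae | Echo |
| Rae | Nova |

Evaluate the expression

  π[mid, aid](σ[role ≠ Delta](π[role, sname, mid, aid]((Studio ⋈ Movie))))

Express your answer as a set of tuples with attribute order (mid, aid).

Joining Studio and Movie on role yields {(11, Echo, 5, Mo, Jo), (11, Echo, 5, Mo, Rae), (20, Delta, 11, Eve, Gus), (20, Delta, 11, Eve, Lee), (20, Nova, 18, Xia, Cal), (20, Nova, 18, Xia, Fay), (20, Nova, 18, Xia, Hal), (20, Nova, 18, Xia, Mo), (20, Nova, 18, Xia, Rae), (34, Gamma, 39, Rae, Pat), (37, Nova, 12, Hal, Cal), (37, Nova, 12, Hal, Fay), (37, Nova, 12, Hal, Hal), (37, Nova, 12, Hal, Mo), (37, Nova, 12, Hal, Rae), (9, Gamma, 13, Mo, Pat)}.
Projecting to role, sname, mid, aid (10 duplicate(s) eliminated): {(Delta, Eve, 20, 11), (Echo, Mo, 11, 5), (Gamma, Mo, 9, 13), (Gamma, Rae, 34, 39), (Nova, Hal, 37, 12), (Nova, Xia, 20, 18)}
Apply σ_{role ≠ Delta}; surviving tuples: {(Echo, Mo, 11, 5), (Gamma, Mo, 9, 13), (Gamma, Rae, 34, 39), (Nova, Hal, 37, 12), (Nova, Xia, 20, 18)}
Projecting to mid, aid: {(11, 5), (20, 18), (34, 39), (37, 12), (9, 13)}

{(11, 5), (20, 18), (34, 39), (37, 12), (9, 13)}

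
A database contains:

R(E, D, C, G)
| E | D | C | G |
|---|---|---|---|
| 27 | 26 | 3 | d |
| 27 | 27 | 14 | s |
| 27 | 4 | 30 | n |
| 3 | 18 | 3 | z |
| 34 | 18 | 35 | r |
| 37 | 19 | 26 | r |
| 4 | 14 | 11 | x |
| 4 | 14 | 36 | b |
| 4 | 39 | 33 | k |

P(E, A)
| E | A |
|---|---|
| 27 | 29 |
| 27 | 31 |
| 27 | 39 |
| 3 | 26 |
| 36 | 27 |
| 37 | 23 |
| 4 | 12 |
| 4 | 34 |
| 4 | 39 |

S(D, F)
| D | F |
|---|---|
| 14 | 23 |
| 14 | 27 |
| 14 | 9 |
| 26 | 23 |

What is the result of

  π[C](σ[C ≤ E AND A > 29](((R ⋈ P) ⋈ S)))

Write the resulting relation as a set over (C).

{3}

Joining R and P on E yields {(27, 26, 3, d, 29), (27, 26, 3, d, 31), (27, 26, 3, d, 39), (27, 27, 14, s, 29), (27, 27, 14, s, 31), (27, 27, 14, s, 39), (27, 4, 30, n, 29), (27, 4, 30, n, 31), (27, 4, 30, n, 39), (3, 18, 3, z, 26), (37, 19, 26, r, 23), (4, 14, 11, x, 12), (4, 14, 11, x, 34), (4, 14, 11, x, 39), (4, 14, 36, b, 12), (4, 14, 36, b, 34), (4, 14, 36, b, 39), (4, 39, 33, k, 12), (4, 39, 33, k, 34), (4, 39, 33, k, 39)}.
Joining (R ⋈ P) and S on D yields {(27, 26, 3, d, 29, 23), (27, 26, 3, d, 31, 23), (27, 26, 3, d, 39, 23), (4, 14, 11, x, 12, 23), (4, 14, 11, x, 12, 27), (4, 14, 11, x, 12, 9), (4, 14, 11, x, 34, 23), (4, 14, 11, x, 34, 27), (4, 14, 11, x, 34, 9), (4, 14, 11, x, 39, 23), (4, 14, 11, x, 39, 27), (4, 14, 11, x, 39, 9), (4, 14, 36, b, 12, 23), (4, 14, 36, b, 12, 27), (4, 14, 36, b, 12, 9), (4, 14, 36, b, 34, 23), (4, 14, 36, b, 34, 27), (4, 14, 36, b, 34, 9), (4, 14, 36, b, 39, 23), (4, 14, 36, b, 39, 27), (4, 14, 36, b, 39, 9)}.
Selection C ≤ E AND A > 29: {(27, 26, 3, d, 31, 23), (27, 26, 3, d, 39, 23)}
Keep only column(s) C (1 duplicate(s) eliminated): {3}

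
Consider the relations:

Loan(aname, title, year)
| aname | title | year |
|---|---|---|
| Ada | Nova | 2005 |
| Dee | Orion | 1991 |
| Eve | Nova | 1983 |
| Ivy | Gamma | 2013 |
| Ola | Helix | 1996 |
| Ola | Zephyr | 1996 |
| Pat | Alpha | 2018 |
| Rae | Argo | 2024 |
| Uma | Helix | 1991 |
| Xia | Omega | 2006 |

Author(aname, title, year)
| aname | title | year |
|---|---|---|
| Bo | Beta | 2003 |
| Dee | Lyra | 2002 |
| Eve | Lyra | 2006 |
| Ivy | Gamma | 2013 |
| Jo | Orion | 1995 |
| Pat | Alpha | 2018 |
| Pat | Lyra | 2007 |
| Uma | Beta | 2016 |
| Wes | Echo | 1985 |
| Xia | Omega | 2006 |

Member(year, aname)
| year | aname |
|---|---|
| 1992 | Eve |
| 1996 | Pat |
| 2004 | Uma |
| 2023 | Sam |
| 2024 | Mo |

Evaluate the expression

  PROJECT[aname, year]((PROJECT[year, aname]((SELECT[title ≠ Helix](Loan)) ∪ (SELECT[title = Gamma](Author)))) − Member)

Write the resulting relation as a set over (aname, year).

Apply σ_{title ≠ Helix}; surviving tuples: {(Ada, Nova, 2005), (Dee, Orion, 1991), (Eve, Nova, 1983), (Ivy, Gamma, 2013), (Ola, Zephyr, 1996), (Pat, Alpha, 2018), (Rae, Argo, 2024), (Xia, Omega, 2006)}
Apply σ_{title = Gamma}; surviving tuples: {(Ivy, Gamma, 2013)}
Taking the union: {(Ada, Nova, 2005), (Dee, Orion, 1991), (Eve, Nova, 1983), (Ivy, Gamma, 2013), (Ola, Zephyr, 1996), (Pat, Alpha, 2018), (Rae, Argo, 2024), (Xia, Omega, 2006)}
Keep only column(s) year, aname: {(1983, Eve), (1991, Dee), (1996, Ola), (2005, Ada), (2006, Xia), (2013, Ivy), (2018, Pat), (2024, Rae)}
Taking the difference: {(1983, Eve), (1991, Dee), (1996, Ola), (2005, Ada), (2006, Xia), (2013, Ivy), (2018, Pat), (2024, Rae)}
Keep only column(s) aname, year: {(Ada, 2005), (Dee, 1991), (Eve, 1983), (Ivy, 2013), (Ola, 1996), (Pat, 2018), (Rae, 2024), (Xia, 2006)}

{(Ada, 2005), (Dee, 1991), (Eve, 1983), (Ivy, 2013), (Ola, 1996), (Pat, 2018), (Rae, 2024), (Xia, 2006)}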